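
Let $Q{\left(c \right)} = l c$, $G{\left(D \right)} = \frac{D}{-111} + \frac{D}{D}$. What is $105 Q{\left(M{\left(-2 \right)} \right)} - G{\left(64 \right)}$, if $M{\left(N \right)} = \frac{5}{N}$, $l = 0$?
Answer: $- \frac{47}{111} \approx -0.42342$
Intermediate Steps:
$G{\left(D \right)} = 1 - \frac{D}{111}$ ($G{\left(D \right)} = D \left(- \frac{1}{111}\right) + 1 = - \frac{D}{111} + 1 = 1 - \frac{D}{111}$)
$Q{\left(c \right)} = 0$ ($Q{\left(c \right)} = 0 c = 0$)
$105 Q{\left(M{\left(-2 \right)} \right)} - G{\left(64 \right)} = 105 \cdot 0 - \left(1 - \frac{64}{111}\right) = 0 - \left(1 - \frac{64}{111}\right) = 0 - \frac{47}{111} = - \frac{47}{111}$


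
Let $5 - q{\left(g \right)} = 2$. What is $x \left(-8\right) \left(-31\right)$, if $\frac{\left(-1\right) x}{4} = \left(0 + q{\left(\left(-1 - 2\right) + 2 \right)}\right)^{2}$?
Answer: $-8928$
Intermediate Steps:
$q{\left(g \right)} = 3$ ($q{\left(g \right)} = 5 - 2 = 3$)
$x = -36$ ($x = - 4 \left(0 + 3\right)^{2} = - 4 \cdot 3^{2} = \left(-4\right) 9 = -36$)
$x \left(-8\right) \left(-31\right) = \left(-36\right) \left(-8\right) \left(-31\right) = 288 \left(-31\right) = -8928$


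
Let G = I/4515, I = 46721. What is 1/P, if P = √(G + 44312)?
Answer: √903521035515/200115401 ≈ 0.0047499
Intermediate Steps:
G = 46721/4515 ≈ 10.348
P = √903521035515/4515 (P = √(46721/4515 + 44312) = √(200115401/4515) = √903521035515/4515 ≈ 210.53)
1/P = 1/(√903521035515/4515) = √903521035515/200115401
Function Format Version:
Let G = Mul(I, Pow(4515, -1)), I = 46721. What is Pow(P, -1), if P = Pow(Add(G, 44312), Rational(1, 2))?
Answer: Mul(Rational(1, 200115401), Pow(903521035515, Rational(1, 2))) ≈ 0.0047499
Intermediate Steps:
G = Rational(46721, 4515) (G = Mul(46721, Pow(4515, -1)) = Mul(46721, Rational(1, 4515)) = Rational(46721, 4515) ≈ 10.348)
P = Mul(Rational(1, 4515), Pow(903521035515, Rational(1, 2))) (P = Pow(Add(Rational(46721, 4515), 44312), Rational(1, 2)) = Pow(Rational(200115401, 4515), Rational(1, 2)) = Mul(Rational(1, 4515), Pow(903521035515, Rational(1, 2))) ≈ 210.53)
Pow(P, -1) = Pow(Mul(Rational(1, 4515), Pow(903521035515, Rational(1, 2))), -1) = Mul(Rational(1, 200115401), Pow(903521035515, Rational(1, 2)))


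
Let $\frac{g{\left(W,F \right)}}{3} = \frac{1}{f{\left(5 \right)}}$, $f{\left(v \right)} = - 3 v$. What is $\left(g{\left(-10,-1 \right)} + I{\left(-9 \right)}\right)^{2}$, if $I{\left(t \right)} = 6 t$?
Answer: $\frac{73441}{25} \approx 2937.6$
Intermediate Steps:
$g{\left(W,F \right)} = - \frac{1}{5}$ ($g{\left(W,F \right)} = \frac{3}{\left(-3\right) 5} = \frac{3}{-15} = 3 \left(- \frac{1}{15}\right) = - \frac{1}{5}$)
$\left(g{\left(-10,-1 \right)} + I{\left(-9 \right)}\right)^{2} = \left(- \frac{1}{5} + 6 \left(-9\right)\right)^{2} = \left(- \frac{1}{5} - 54\right)^{2} = \left(- \frac{271}{5}\right)^{2} = \frac{73441}{25}$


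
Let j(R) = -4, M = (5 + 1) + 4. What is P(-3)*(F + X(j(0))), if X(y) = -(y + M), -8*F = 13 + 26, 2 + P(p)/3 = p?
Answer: 1305/8 ≈ 163.13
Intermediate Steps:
M = 10 (M = 6 + 4 = 10)
P(p) = -6 + 3*p
F = -39/8 (F = -(13 + 26)/8 = -⅛*39 = -39/8 ≈ -4.8750)
X(y) = -10 - y (X(y) = -(y + 10) = -(10 + y) = -10 - y)
P(-3)*(F + X(j(0))) = (-6 + 3*(-3))*(-39/8 + (-10 - 1*(-4))) = (-6 - 9)*(-39/8 + (-10 + 4)) = -15*(-39/8 - 6) = -15*(-87/8) = 1305/8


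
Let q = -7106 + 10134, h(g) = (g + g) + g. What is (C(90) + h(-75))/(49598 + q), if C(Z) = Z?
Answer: -45/17542 ≈ -0.0025653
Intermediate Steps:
h(g) = 3*g (h(g) = 2*g + g = 3*g)
q = 3028
(C(90) + h(-75))/(49598 + q) = (90 + 3*(-75))/(49598 + 3028) = (90 - 225)/52626 = -135*1/52626 = -45/17542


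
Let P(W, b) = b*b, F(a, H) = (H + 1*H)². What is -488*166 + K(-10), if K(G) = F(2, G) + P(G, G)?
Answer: -80508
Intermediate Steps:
F(a, H) = 4*H² (F(a, H) = (H + H)² = (2*H)² = 4*H²)
P(W, b) = b²
K(G) = 5*G² (K(G) = 4*G² + G² = 5*G²)
-488*166 + K(-10) = -488*166 + 5*(-10)² = -81008 + 5*100 = -81008 + 500 = -80508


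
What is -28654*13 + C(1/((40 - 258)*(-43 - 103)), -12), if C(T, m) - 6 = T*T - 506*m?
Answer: -371195420895615/1013021584 ≈ -3.6642e+5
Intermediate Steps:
C(T, m) = 6 + T² - 506*m (C(T, m) = 6 + (T*T - 506*m) = 6 + (T² - 506*m) = 6 + T² - 506*m)
-28654*13 + C(1/((40 - 258)*(-43 - 103)), -12) = -28654*13 + (6 + (1/((40 - 258)*(-43 - 103)))² - 506*(-12)) = -372502 + (6 + (1/(-218*(-146)))² + 6072) = -372502 + (6 + (1/31828)² + 6072) = -372502 + (6 + 1/1013021584 + 6072) = -372502 + 6157145187553/1013021584 = -371195420895615/1013021584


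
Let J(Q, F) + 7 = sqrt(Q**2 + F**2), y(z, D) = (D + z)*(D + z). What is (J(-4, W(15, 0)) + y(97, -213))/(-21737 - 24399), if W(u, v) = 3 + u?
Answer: -13449/46136 - sqrt(85)/23068 ≈ -0.29191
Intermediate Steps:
y(z, D) = (D + z)**2
J(Q, F) = -7 + sqrt(F**2 + Q**2) (J(Q, F) = -7 + sqrt(Q**2 + F**2) = -7 + sqrt(F**2 + Q**2))
(J(-4, W(15, 0)) + y(97, -213))/(-21737 - 24399) = ((-7 + sqrt((3 + 15)**2 + (-4)**2)) + (-213 + 97)**2)/(-21737 - 24399) = ((-7 + sqrt(18**2 + 16)) + (-116)**2)/(-46136) = ((-7 + sqrt(324 + 16)) + 13456)*(-1/46136) = ((-7 + sqrt(340)) + 13456)*(-1/46136) = ((-7 + 2*sqrt(85)) + 13456)*(-1/46136) = (13449 + 2*sqrt(85))*(-1/46136) = -13449/46136 - sqrt(85)/23068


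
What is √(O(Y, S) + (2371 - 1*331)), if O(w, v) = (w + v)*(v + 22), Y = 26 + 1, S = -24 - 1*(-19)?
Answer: √2414 ≈ 49.132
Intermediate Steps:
S = -5 (S = -24 + 19 = -5)
Y = 27
O(w, v) = (22 + v)*(v + w) (O(w, v) = (v + w)*(22 + v) = (22 + v)*(v + w))
√(O(Y, S) + (2371 - 1*331)) = √(((-5)² + 22*(-5) + 22*27 - 5*27) + (2371 - 1*331)) = √((25 - 110 + 594 - 135) + (2371 - 331)) = √(374 + 2040) = √2414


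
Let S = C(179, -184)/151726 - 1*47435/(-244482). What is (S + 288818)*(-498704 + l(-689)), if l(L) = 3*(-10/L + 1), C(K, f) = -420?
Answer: -1840606152849127533005707/12778978058574 ≈ -1.4403e+11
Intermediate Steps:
l(L) = 3 - 30/L (l(L) = 3*(1 - 10/L) = 3 - 30/L)
S = 3547220185/18547137966 (S = -420/151726 - 1*47435/(-244482) = -420*1/151726 - 47435*(-1/244482) = -210/75863 + 47435/244482 = 3547220185/18547137966 ≈ 0.19125)
(S + 288818)*(-498704 + l(-689)) = (3547220185/18547137966 + 288818)*(-498704 + (3 - 30/(-689))) = 5356750840284373*(-498704 + (3 - 30*(-1/689)))/18547137966 = 5356750840284373*(-498704 + (3 + 30/689))/18547137966 = 5356750840284373*(-498704 + 2097/689)/18547137966 = (5356750840284373/18547137966)*(-343604959/689) = -1840606152849127533005707/12778978058574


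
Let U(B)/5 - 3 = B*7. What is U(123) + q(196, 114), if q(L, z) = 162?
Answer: 4482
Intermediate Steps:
U(B) = 15 + 35*B (U(B) = 15 + 5*(B*7) = 15 + 5*(7*B) = 15 + 35*B)
U(123) + q(196, 114) = (15 + 35*123) + 162 = (15 + 4305) + 162 = 4320 + 162 = 4482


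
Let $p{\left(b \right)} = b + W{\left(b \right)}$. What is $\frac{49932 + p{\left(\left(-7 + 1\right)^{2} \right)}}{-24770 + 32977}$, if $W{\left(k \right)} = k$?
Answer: $\frac{50004}{8207} \approx 6.0928$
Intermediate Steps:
$p{\left(b \right)} = 2 b$ ($p{\left(b \right)} = b + b = 2 b$)
$\frac{49932 + p{\left(\left(-7 + 1\right)^{2} \right)}}{-24770 + 32977} = \frac{49932 + 2 \left(-7 + 1\right)^{2}}{-24770 + 32977} = \frac{49932 + 2 \left(-6\right)^{2}}{8207} = \left(49932 + 2 \cdot 36\right) \frac{1}{8207} = \left(49932 + 72\right) \frac{1}{8207} = 50004 \cdot \frac{1}{8207} = \frac{50004}{8207}$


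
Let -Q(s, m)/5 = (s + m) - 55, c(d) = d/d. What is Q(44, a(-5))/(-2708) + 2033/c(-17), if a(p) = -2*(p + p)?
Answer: 5505409/2708 ≈ 2033.0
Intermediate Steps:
c(d) = 1
a(p) = -4*p
Q(s, m) = 275 - 5*m - 5*s (Q(s, m) = -5*((s + m) - 55) = -5*((m + s) - 55) = -5*(-55 + m + s) = 275 - 5*m - 5*s)
Q(44, a(-5))/(-2708) + 2033/c(-17) = (275 - (-20)*(-5) - 5*44)/(-2708) + 2033/1 = (275 - 5*20 - 220)*(-1/2708) + 2033*1 = (275 - 100 - 220)*(-1/2708) + 2033 = -45*(-1/2708) + 2033 = 45/2708 + 2033 = 5505409/2708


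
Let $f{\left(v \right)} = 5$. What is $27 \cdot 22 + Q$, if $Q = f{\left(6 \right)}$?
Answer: $599$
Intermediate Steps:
$Q = 5$
$27 \cdot 22 + Q = 27 \cdot 22 + 5 = 594 + 5 = 599$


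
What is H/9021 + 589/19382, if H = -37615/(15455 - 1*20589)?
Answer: 7001972594/224413585737 ≈ 0.031201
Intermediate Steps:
H = 37615/5134 (H = -37615/(15455 - 20589) = -37615/(-5134) = -37615*(-1/5134) = 37615/5134 ≈ 7.3266)
H/9021 + 589/19382 = (37615/5134)/9021 + 589/19382 = (37615/5134)*(1/9021) + 589*(1/19382) = 37615/46313814 + 589/19382 = 7001972594/224413585737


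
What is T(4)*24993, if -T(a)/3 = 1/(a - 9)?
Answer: 74979/5 ≈ 14996.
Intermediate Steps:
T(a) = -3/(-9 + a) (T(a) = -3/(a - 9) = -3/(-9 + a))
T(4)*24993 = -3/(-9 + 4)*24993 = -3/(-5)*24993 = -3*(-⅕)*24993 = (⅗)*24993 = 74979/5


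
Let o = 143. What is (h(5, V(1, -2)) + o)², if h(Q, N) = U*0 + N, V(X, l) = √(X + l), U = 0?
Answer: (143 + I)² ≈ 20448.0 + 286.0*I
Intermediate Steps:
h(Q, N) = N (h(Q, N) = 0*0 + N = 0 + N = N)
(h(5, V(1, -2)) + o)² = (√(1 - 2) + 143)² = (√(-1) + 143)² = (I + 143)² = (143 + I)²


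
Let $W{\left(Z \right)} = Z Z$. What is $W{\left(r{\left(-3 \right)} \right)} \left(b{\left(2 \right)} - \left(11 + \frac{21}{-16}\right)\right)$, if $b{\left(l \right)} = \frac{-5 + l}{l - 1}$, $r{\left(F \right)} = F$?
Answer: $- \frac{1827}{16} \approx -114.19$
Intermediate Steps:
$b{\left(l \right)} = \frac{-5 + l}{-1 + l}$
$W{\left(Z \right)} = Z^{2}$
$W{\left(r{\left(-3 \right)} \right)} \left(b{\left(2 \right)} - \left(11 + \frac{21}{-16}\right)\right) = \left(-3\right)^{2} \left(\frac{-5 + 2}{-1 + 2} - \left(11 + \frac{21}{-16}\right)\right) = 9 \left(1^{-1} \left(-3\right) - \frac{155}{16}\right) = 9 \left(1 \left(-3\right) + \left(\frac{21}{16} - 11\right)\right) = 9 \left(-3 - \frac{155}{16}\right) = 9 \left(- \frac{203}{16}\right) = - \frac{1827}{16}$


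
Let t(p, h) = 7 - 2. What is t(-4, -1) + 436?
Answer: 441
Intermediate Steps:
t(p, h) = 5
t(-4, -1) + 436 = 5 + 436 = 441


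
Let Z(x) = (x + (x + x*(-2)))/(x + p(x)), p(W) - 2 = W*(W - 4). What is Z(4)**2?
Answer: 0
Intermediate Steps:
p(W) = 2 + W*(-4 + W) (p(W) = 2 + W*(W - 4) = 2 + W*(-4 + W))
Z(x) = 0 (Z(x) = (x + (x + x*(-2)))/(x + (2 + x**2 - 4*x)) = (x + (x - 2*x))/(2 + x**2 - 3*x) = (x - x)/(2 + x**2 - 3*x) = 0/(2 + x**2 - 3*x) = 0)
Z(4)**2 = 0**2 = 0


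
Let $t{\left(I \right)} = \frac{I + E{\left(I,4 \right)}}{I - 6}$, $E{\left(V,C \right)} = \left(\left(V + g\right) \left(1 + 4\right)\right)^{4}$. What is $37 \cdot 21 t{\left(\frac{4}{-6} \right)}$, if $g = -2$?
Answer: $- \frac{331513007}{90} \approx -3.6835 \cdot 10^{6}$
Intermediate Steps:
$E{\left(V,C \right)} = \left(-10 + 5 V\right)^{4}$ ($E{\left(V,C \right)} = \left(\left(V - 2\right) \left(1 + 4\right)\right)^{4} = \left(\left(-2 + V\right) 5\right)^{4} = \left(-10 + 5 V\right)^{4}$)
$t{\left(I \right)} = \frac{I + 625 \left(-2 + I\right)^{4}}{-6 + I}$ ($t{\left(I \right)} = \frac{I + 625 \left(-2 + I\right)^{4}}{I - 6} = \frac{I + 625 \left(-2 + I\right)^{4}}{-6 + I}$)
$37 \cdot 21 t{\left(\frac{4}{-6} \right)} = 37 \cdot 21 \frac{\frac{4}{-6} + 625 \left(-2 + \frac{4}{-6}\right)^{4}}{-6 + \frac{4}{-6}} = 777 \frac{4 \left(- \frac{1}{6}\right) + 625 \left(-2 + 4 \left(- \frac{1}{6}\right)\right)^{4}}{-6 + 4 \left(- \frac{1}{6}\right)} = 777 \frac{- \frac{2}{3} + 625 \left(-2 - \frac{2}{3}\right)^{4}}{-6 - \frac{2}{3}} = 777 \frac{- \frac{2}{3} + 625 \left(- \frac{8}{3}\right)^{4}}{- \frac{20}{3}} = 777 \left(- \frac{3 \left(- \frac{2}{3} + 625 \cdot \frac{4096}{81}\right)}{20}\right) = 777 \left(- \frac{3 \left(- \frac{2}{3} + \frac{2560000}{81}\right)}{20}\right) = 777 \left(\left(- \frac{3}{20}\right) \frac{2559946}{81}\right) = 777 \left(- \frac{1279973}{270}\right) = - \frac{331513007}{90}$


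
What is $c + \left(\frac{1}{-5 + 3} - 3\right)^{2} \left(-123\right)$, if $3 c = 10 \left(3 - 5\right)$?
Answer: $- \frac{18161}{12} \approx -1513.4$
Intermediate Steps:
$c = - \frac{20}{3}$ ($c = \frac{10 \left(3 - 5\right)}{3} = \frac{10 \left(-2\right)}{3} = \frac{1}{3} \left(-20\right) = - \frac{20}{3} \approx -6.6667$)
$c + \left(\frac{1}{-5 + 3} - 3\right)^{2} \left(-123\right) = - \frac{20}{3} + \left(\frac{1}{-5 + 3} - 3\right)^{2} \left(-123\right) = - \frac{20}{3} + \left(\frac{1}{-2} - 3\right)^{2} \left(-123\right) = - \frac{20}{3} + \left(- \frac{1}{2} - 3\right)^{2} \left(-123\right) = - \frac{20}{3} + \left(- \frac{7}{2}\right)^{2} \left(-123\right) = - \frac{20}{3} + \frac{49}{4} \left(-123\right) = - \frac{20}{3} - \frac{6027}{4} = - \frac{18161}{12}$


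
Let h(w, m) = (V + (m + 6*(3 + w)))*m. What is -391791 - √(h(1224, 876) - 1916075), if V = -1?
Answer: -391791 - √5299537 ≈ -3.9409e+5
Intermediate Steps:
h(w, m) = m*(17 + m + 6*w) (h(w, m) = (-1 + (m + 6*(3 + w)))*m = (-1 + (m + (18 + 6*w)))*m = (-1 + (18 + m + 6*w))*m = (17 + m + 6*w)*m = m*(17 + m + 6*w))
-391791 - √(h(1224, 876) - 1916075) = -391791 - √(876*(17 + 876 + 6*1224) - 1916075) = -391791 - √(876*(17 + 876 + 7344) - 1916075) = -391791 - √(876*8237 - 1916075) = -391791 - √(7215612 - 1916075) = -391791 - √5299537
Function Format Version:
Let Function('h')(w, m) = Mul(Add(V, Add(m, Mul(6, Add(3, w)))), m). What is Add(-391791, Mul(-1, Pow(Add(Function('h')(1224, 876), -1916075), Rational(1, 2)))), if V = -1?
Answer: Add(-391791, Mul(-1, Pow(5299537, Rational(1, 2)))) ≈ -3.9409e+5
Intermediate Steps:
Function('h')(w, m) = Mul(m, Add(17, m, Mul(6, w))) (Function('h')(w, m) = Mul(Add(-1, Add(m, Mul(6, Add(3, w)))), m) = Mul(Add(-1, Add(m, Add(18, Mul(6, w)))), m) = Mul(Add(-1, Add(18, m, Mul(6, w))), m) = Mul(Add(17, m, Mul(6, w)), m) = Mul(m, Add(17, m, Mul(6, w))))
Add(-391791, Mul(-1, Pow(Add(Function('h')(1224, 876), -1916075), Rational(1, 2)))) = Add(-391791, Mul(-1, Pow(Add(Mul(876, Add(17, 876, Mul(6, 1224))), -1916075), Rational(1, 2)))) = Add(-391791, Mul(-1, Pow(Add(Mul(876, Add(17, 876, 7344)), -1916075), Rational(1, 2)))) = Add(-391791, Mul(-1, Pow(Add(Mul(876, 8237), -1916075), Rational(1, 2)))) = Add(-391791, Mul(-1, Pow(Add(7215612, -1916075), Rational(1, 2)))) = Add(-391791, Mul(-1, Pow(5299537, Rational(1, 2))))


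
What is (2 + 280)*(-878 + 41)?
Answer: -236034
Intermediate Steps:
(2 + 280)*(-878 + 41) = 282*(-837) = -236034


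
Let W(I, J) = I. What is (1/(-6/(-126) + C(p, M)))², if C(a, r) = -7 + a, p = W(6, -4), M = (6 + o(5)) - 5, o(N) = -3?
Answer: 441/400 ≈ 1.1025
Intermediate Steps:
M = -2 (M = (6 - 3) - 5 = 3 - 5 = -2)
p = 6
(1/(-6/(-126) + C(p, M)))² = (1/(-6/(-126) + (-7 + 6)))² = (1/(-6*(-1/126) - 1))² = (1/(1/21 - 1))² = (1/(-20/21))² = (-21/20)² = 441/400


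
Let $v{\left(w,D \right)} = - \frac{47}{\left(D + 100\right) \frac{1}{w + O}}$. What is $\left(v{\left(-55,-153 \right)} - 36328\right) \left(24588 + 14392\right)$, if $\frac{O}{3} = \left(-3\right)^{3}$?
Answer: $- \frac{75300628480}{53} \approx -1.4208 \cdot 10^{9}$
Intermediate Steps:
$O = -81$ ($O = 3 \left(-3\right)^{3} = 3 \left(-27\right) = -81$)
$v{\left(w,D \right)} = - \frac{47 \left(-81 + w\right)}{100 + D}$ ($v{\left(w,D \right)} = - \frac{47}{\left(D + 100\right) \frac{1}{w - 81}} = - \frac{47}{\left(100 + D\right) \frac{1}{-81 + w}} = - \frac{47}{\frac{1}{-81 + w} \left(100 + D\right)} = - 47 \frac{-81 + w}{100 + D} = - \frac{47 \left(-81 + w\right)}{100 + D}$)
$\left(v{\left(-55,-153 \right)} - 36328\right) \left(24588 + 14392\right) = \left(\frac{47 \left(81 - -55\right)}{100 - 153} - 36328\right) \left(24588 + 14392\right) = \left(\frac{47 \left(81 + 55\right)}{-53} - 36328\right) 38980 = \left(47 \left(- \frac{1}{53}\right) 136 - 36328\right) 38980 = \left(- \frac{6392}{53} - 36328\right) 38980 = \left(- \frac{1931776}{53}\right) 38980 = - \frac{75300628480}{53}$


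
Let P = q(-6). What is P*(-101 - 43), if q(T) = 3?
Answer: -432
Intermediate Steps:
P = 3
P*(-101 - 43) = 3*(-101 - 43) = 3*(-144) = -432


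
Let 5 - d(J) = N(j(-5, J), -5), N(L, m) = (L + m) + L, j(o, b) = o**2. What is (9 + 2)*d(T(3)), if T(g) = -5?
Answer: -440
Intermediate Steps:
N(L, m) = m + 2*L
d(J) = -40 (d(J) = 5 - (-5 + 2*(-5)**2) = 5 - (-5 + 2*25) = 5 - (-5 + 50) = 5 - 1*45 = 5 - 45 = -40)
(9 + 2)*d(T(3)) = (9 + 2)*(-40) = 11*(-40) = -440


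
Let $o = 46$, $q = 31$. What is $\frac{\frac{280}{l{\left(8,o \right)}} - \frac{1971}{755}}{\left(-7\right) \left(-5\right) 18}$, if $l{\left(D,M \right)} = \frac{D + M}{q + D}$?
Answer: $\frac{1356361}{4280850} \approx 0.31684$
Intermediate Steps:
$l{\left(D,M \right)} = \frac{D + M}{31 + D}$
$\frac{\frac{280}{l{\left(8,o \right)}} - \frac{1971}{755}}{\left(-7\right) \left(-5\right) 18} = \frac{\frac{280}{\frac{1}{31 + 8} \left(8 + 46\right)} - \frac{1971}{755}}{\left(-7\right) \left(-5\right) 18} = \frac{\frac{280}{\frac{1}{39} \cdot 54} - \frac{1971}{755}}{35 \cdot 18} = \frac{\frac{280}{\frac{1}{39} \cdot 54} - \frac{1971}{755}}{630} = \left(\frac{280}{\frac{18}{13}} - \frac{1971}{755}\right) \frac{1}{630} = \left(280 \cdot \frac{13}{18} - \frac{1971}{755}\right) \frac{1}{630} = \left(\frac{1820}{9} - \frac{1971}{755}\right) \frac{1}{630} = \frac{1356361}{6795} \cdot \frac{1}{630} = \frac{1356361}{4280850}$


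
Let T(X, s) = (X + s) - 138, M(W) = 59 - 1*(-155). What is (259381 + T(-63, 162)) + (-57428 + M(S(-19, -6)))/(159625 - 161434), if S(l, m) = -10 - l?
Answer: 469206892/1809 ≈ 2.5937e+5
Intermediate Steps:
M(W) = 214 (M(W) = 59 + 155 = 214)
T(X, s) = -138 + X + s
(259381 + T(-63, 162)) + (-57428 + M(S(-19, -6)))/(159625 - 161434) = (259381 + (-138 - 63 + 162)) + (-57428 + 214)/(159625 - 161434) = (259381 - 39) - 57214/(-1809) = 259342 - 57214*(-1/1809) = 259342 + 57214/1809 = 469206892/1809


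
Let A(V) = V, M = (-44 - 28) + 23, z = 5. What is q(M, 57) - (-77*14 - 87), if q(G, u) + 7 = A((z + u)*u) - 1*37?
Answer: 4655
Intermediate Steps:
M = -49 (M = -72 + 23 = -49)
q(G, u) = -44 + u*(5 + u) (q(G, u) = -7 + ((5 + u)*u - 1*37) = -7 + (u*(5 + u) - 37) = -7 + (-37 + u*(5 + u)) = -44 + u*(5 + u))
q(M, 57) - (-77*14 - 87) = (-44 + 57*(5 + 57)) - (-77*14 - 87) = (-44 + 57*62) - (-1078 - 87) = (-44 + 3534) - 1*(-1165) = 3490 + 1165 = 4655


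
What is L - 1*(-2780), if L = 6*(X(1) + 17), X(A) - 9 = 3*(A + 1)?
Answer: 2972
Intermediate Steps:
X(A) = 12 + 3*A (X(A) = 9 + 3*(A + 1) = 9 + 3*(1 + A) = 9 + (3 + 3*A) = 12 + 3*A)
L = 192 (L = 6*((12 + 3*1) + 17) = 6*((12 + 3) + 17) = 6*(15 + 17) = 6*32 = 192)
L - 1*(-2780) = 192 - 1*(-2780) = 192 + 2780 = 2972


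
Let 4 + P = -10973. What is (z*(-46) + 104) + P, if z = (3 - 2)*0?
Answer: -10873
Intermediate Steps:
P = -10977 (P = -4 - 10973 = -10977)
z = 0 (z = 1*0 = 0)
(z*(-46) + 104) + P = (0*(-46) + 104) - 10977 = (0 + 104) - 10977 = 104 - 10977 = -10873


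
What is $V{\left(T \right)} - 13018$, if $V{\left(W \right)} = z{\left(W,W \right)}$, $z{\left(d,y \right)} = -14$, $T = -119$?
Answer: $-13032$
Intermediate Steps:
$V{\left(W \right)} = -14$
$V{\left(T \right)} - 13018 = -14 - 13018 = -13032$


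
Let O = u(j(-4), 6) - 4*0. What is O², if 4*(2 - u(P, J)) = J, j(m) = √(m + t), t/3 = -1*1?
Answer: ¼ ≈ 0.25000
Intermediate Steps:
t = -3 (t = 3*(-1*1) = 3*(-1) = -3)
j(m) = √(-3 + m) (j(m) = √(m - 3) = √(-3 + m))
u(P, J) = 2 - J/4
O = ½ (O = (2 - ¼*6) - 4*0 = (2 - 3/2) + 0 = ½ + 0 = ½ ≈ 0.50000)
O² = (½)² = ¼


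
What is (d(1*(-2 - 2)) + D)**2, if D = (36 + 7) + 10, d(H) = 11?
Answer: 4096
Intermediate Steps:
D = 53 (D = 43 + 10 = 53)
(d(1*(-2 - 2)) + D)**2 = (11 + 53)**2 = 64**2 = 4096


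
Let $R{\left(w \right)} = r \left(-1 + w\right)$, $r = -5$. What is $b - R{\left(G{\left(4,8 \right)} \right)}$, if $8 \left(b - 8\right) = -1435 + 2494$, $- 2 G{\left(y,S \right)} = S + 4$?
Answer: $\frac{843}{8} \approx 105.38$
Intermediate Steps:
$G{\left(y,S \right)} = -2 - \frac{S}{2}$ ($G{\left(y,S \right)} = - \frac{S + 4}{2} = - \frac{4 + S}{2} = -2 - \frac{S}{2}$)
$R{\left(w \right)} = 5 - 5 w$ ($R{\left(w \right)} = - 5 \left(-1 + w\right) = 5 - 5 w$)
$b = \frac{1123}{8}$ ($b = 8 + \frac{-1435 + 2494}{8} = 8 + \frac{1}{8} \cdot 1059 = 8 + \frac{1059}{8} = \frac{1123}{8} \approx 140.38$)
$b - R{\left(G{\left(4,8 \right)} \right)} = \frac{1123}{8} - \left(5 - 5 \left(-2 - 4\right)\right) = \frac{1123}{8} - \left(5 - -30\right) = \frac{1123}{8} - \left(5 + 30\right) = \frac{1123}{8} - 35 = \frac{843}{8}$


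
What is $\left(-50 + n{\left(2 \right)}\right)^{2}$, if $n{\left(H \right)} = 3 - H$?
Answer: $2401$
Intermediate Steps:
$\left(-50 + n{\left(2 \right)}\right)^{2} = \left(-50 + \left(3 - 2\right)\right)^{2} = \left(-50 + 1\right)^{2} = \left(-49\right)^{2} = 2401$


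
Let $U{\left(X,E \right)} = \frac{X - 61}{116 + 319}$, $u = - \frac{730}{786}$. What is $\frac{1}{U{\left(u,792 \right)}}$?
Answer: $- \frac{170955}{24338} \approx -7.0242$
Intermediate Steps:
$u = - \frac{365}{393}$ ($u = \left(-730\right) \frac{1}{786} = - \frac{365}{393} \approx -0.92875$)
$U{\left(X,E \right)} = - \frac{61}{435} + \frac{X}{435}$ ($U{\left(X,E \right)} = \frac{-61 + X}{435} = \left(-61 + X\right) \frac{1}{435} = - \frac{61}{435} + \frac{X}{435}$)
$\frac{1}{U{\left(u,792 \right)}} = \frac{1}{- \frac{61}{435} + \frac{1}{435} \left(- \frac{365}{393}\right)} = \frac{1}{- \frac{61}{435} - \frac{73}{34191}} = \frac{1}{- \frac{24338}{170955}} = - \frac{170955}{24338}$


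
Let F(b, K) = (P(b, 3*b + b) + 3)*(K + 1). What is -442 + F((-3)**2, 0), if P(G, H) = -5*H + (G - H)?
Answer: -646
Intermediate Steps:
P(G, H) = G - 6*H
F(b, K) = (1 + K)*(3 - 23*b) (F(b, K) = ((b - 6*(3*b + b)) + 3)*(K + 1) = ((b - 24*b) + 3)*(1 + K) = (-23*b + 3)*(1 + K) = (3 - 23*b)*(1 + K) = (1 + K)*(3 - 23*b))
-442 + F((-3)**2, 0) = -442 + (3 - 23*(-3)**2 + 3*0 - 23*0*(-3)**2) = -442 + (3 - 23*9 + 0 - 23*0*9) = -442 + (3 - 207 + 0 + 0) = -442 - 204 = -646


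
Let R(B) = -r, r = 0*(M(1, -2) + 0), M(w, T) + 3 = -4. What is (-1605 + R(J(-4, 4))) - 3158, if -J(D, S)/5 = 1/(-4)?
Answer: -4763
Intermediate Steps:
J(D, S) = 5/4 (J(D, S) = -5/(-4) = -5*(-¼) = 5/4)
M(w, T) = -7 (M(w, T) = -3 - 4 = -7)
r = 0 (r = 0*(-7 + 0) = 0*(-7) = 0)
R(B) = 0 (R(B) = -1*0 = 0)
(-1605 + R(J(-4, 4))) - 3158 = (-1605 + 0) - 3158 = -1605 - 3158 = -4763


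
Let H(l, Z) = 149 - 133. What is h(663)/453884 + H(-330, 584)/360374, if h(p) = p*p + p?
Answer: 19831928614/20445999077 ≈ 0.96997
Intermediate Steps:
h(p) = p + p² (h(p) = p² + p = p + p²)
H(l, Z) = 16
h(663)/453884 + H(-330, 584)/360374 = (663*(1 + 663))/453884 + 16/360374 = (663*664)*(1/453884) + 16*(1/360374) = 440232*(1/453884) + 8/180187 = 110058/113471 + 8/180187 = 19831928614/20445999077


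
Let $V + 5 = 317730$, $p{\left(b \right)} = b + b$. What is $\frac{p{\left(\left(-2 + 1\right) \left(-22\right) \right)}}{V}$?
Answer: $\frac{44}{317725} \approx 0.00013848$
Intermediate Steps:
$p{\left(b \right)} = 2 b$
$V = 317725$ ($V = -5 + 317730 = 317725$)
$\frac{p{\left(\left(-2 + 1\right) \left(-22\right) \right)}}{V} = \frac{2 \left(-2 + 1\right) \left(-22\right)}{317725} = 2 \left(\left(-1\right) \left(-22\right)\right) \frac{1}{317725} = 2 \cdot 22 \cdot \frac{1}{317725} = 44 \cdot \frac{1}{317725} = \frac{44}{317725}$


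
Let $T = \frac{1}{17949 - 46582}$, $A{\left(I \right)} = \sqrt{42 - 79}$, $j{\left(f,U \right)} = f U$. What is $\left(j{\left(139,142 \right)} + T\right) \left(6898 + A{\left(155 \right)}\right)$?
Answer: $\frac{3898460939394}{28633} + \frac{565158153 i \sqrt{37}}{28633} \approx 1.3615 \cdot 10^{8} + 1.2006 \cdot 10^{5} i$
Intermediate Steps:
$j{\left(f,U \right)} = U f$
$A{\left(I \right)} = i \sqrt{37}$ ($A{\left(I \right)} = \sqrt{-37} = i \sqrt{37}$)
$T = - \frac{1}{28633}$ ($T = \frac{1}{-28633} = - \frac{1}{28633} \approx -3.4925 \cdot 10^{-5}$)
$\left(j{\left(139,142 \right)} + T\right) \left(6898 + A{\left(155 \right)}\right) = \left(142 \cdot 139 - \frac{1}{28633}\right) \left(6898 + i \sqrt{37}\right) = \left(19738 - \frac{1}{28633}\right) \left(6898 + i \sqrt{37}\right) = \frac{565158153 \left(6898 + i \sqrt{37}\right)}{28633} = \frac{3898460939394}{28633} + \frac{565158153 i \sqrt{37}}{28633}$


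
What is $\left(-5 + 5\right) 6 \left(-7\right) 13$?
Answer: $0$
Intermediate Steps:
$\left(-5 + 5\right) 6 \left(-7\right) 13 = 0 \cdot 6 \left(-7\right) 13 = 0 \left(-7\right) 13 = 0 \cdot 13 = 0$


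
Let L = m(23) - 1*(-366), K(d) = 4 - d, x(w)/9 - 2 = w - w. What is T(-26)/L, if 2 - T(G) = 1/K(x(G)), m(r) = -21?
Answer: 29/4830 ≈ 0.0060041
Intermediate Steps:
x(w) = 18 (x(w) = 18 + 9*(w - w) = 18 + 9*0 = 18 + 0 = 18)
T(G) = 29/14 (T(G) = 2 - 1/(4 - 1*18) = 2 - 1/(4 - 18) = 2 - 1/(-14) = 2 - 1*(-1/14) = 2 + 1/14 = 29/14)
L = 345 (L = -21 - 1*(-366) = -21 + 366 = 345)
T(-26)/L = (29/14)/345 = (29/14)*(1/345) = 29/4830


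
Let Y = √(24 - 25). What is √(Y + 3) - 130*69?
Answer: -8970 + √(3 + I) ≈ -8968.3 + 0.28485*I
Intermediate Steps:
Y = I (Y = √(-1) = I ≈ 1.0*I)
√(Y + 3) - 130*69 = √(I + 3) - 130*69 = √(3 + I) - 8970 = -8970 + √(3 + I)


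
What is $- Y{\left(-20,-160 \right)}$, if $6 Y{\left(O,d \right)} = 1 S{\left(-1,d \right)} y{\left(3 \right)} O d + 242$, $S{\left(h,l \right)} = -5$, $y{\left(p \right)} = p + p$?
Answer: $\frac{47879}{3} \approx 15960.0$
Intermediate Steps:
$y{\left(p \right)} = 2 p$
$Y{\left(O,d \right)} = \frac{121}{3} - 5 O d$ ($Y{\left(O,d \right)} = \frac{1 \left(-5\right) 2 \cdot 3 O d + 242}{6} = \frac{\left(-5\right) 6 O d + 242}{6} = \frac{- 30 O d + 242}{6} = \frac{242 - 30 O d}{6} = \frac{121}{3} - 5 O d$)
$- Y{\left(-20,-160 \right)} = - (\frac{121}{3} - \left(-100\right) \left(-160\right)) = - (\frac{121}{3} - 16000) = \left(-1\right) \left(- \frac{47879}{3}\right) = \frac{47879}{3}$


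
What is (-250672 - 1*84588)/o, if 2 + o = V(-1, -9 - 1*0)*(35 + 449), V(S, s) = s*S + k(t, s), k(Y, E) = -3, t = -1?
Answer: -167630/1451 ≈ -115.53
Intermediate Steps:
V(S, s) = -3 + S*s (V(S, s) = s*S - 3 = S*s - 3 = -3 + S*s)
o = 2902 (o = -2 + (-3 - (-9 - 1*0))*(35 + 449) = -2 + (-3 - (-9 + 0))*484 = -2 + (-3 - 1*(-9))*484 = -2 + (-3 + 9)*484 = -2 + 6*484 = -2 + 2904 = 2902)
(-250672 - 1*84588)/o = (-250672 - 1*84588)/2902 = (-250672 - 84588)*(1/2902) = -335260*1/2902 = -167630/1451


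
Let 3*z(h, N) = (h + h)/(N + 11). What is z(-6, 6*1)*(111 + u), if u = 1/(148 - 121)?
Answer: -11992/459 ≈ -26.126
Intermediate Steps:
u = 1/27 ≈ 0.037037
z(h, N) = 2*h/(3*(11 + N)) (z(h, N) = ((h + h)/(N + 11))/3 = ((2*h)/(11 + N))/3 = (2*h/(11 + N))/3 = 2*h/(3*(11 + N)))
z(-6, 6*1)*(111 + u) = ((2/3)*(-6)/(11 + 6*1))*(111 + 1/27) = ((2/3)*(-6)/(11 + 6))*(2998/27) = ((2/3)*(-6)/17)*(2998/27) = ((2/3)*(-6)*(1/17))*(2998/27) = -4/17*2998/27 = -11992/459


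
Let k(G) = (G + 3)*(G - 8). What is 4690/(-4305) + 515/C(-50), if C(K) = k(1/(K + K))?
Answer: -221847622/9819459 ≈ -22.593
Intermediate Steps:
k(G) = (-8 + G)*(3 + G) (k(G) = (3 + G)*(-8 + G) = (-8 + G)*(3 + G))
C(K) = -24 - 5/(2*K) + 1/(4*K²) (C(K) = -24 + (1/(K + K))² - 5/(K + K) = -24 + (1/(2*K))² - 5*1/(2*K) = -24 + (1/(2*K))² - 5/(2*K) = -24 + 1/(4*K²) - 5/(2*K) = -24 - 5/(2*K) + 1/(4*K²))
4690/(-4305) + 515/C(-50) = 4690/(-4305) + 515/(-24 - 5/2/(-50) + (¼)/(-50)²) = 4690*(-1/4305) + 515/(-24 - 5/2*(-1/50) + (¼)*(1/2500)) = -134/123 + 515/(-24 + 1/20 + 1/10000) = -134/123 + 515/(-239499/10000) = -134/123 + 515*(-10000/239499) = -134/123 - 5150000/239499 = -221847622/9819459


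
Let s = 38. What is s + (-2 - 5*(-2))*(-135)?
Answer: -1042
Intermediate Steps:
s + (-2 - 5*(-2))*(-135) = 38 + (-2 - 5*(-2))*(-135) = 38 + (-2 + 10)*(-135) = 38 + 8*(-135) = 38 - 1080 = -1042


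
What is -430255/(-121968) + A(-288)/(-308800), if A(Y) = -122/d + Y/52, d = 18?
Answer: 15421742861/4371681600 ≈ 3.5276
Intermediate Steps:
A(Y) = -61/9 + Y/52 (A(Y) = -122/18 + Y/52 = -122*1/18 + Y*(1/52) = -61/9 + Y/52)
-430255/(-121968) + A(-288)/(-308800) = -430255/(-121968) + (-61/9 + (1/52)*(-288))/(-308800) = -430255*(-1/121968) + (-61/9 - 72/13)*(-1/308800) = 61465/17424 - 1441/117*(-1/308800) = 61465/17424 + 1441/36129600 = 15421742861/4371681600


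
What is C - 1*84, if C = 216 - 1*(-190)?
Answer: 322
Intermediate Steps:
C = 406 (C = 216 + 190 = 406)
C - 1*84 = 406 - 1*84 = 406 - 84 = 322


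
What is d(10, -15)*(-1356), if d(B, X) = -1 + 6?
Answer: -6780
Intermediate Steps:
d(B, X) = 5
d(10, -15)*(-1356) = 5*(-1356) = -6780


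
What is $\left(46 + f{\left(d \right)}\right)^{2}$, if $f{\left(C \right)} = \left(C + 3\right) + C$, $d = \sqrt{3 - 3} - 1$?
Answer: $2209$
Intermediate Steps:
$d = -1$ ($d = \sqrt{0} - 1 = 0 - 1 = -1$)
$f{\left(C \right)} = 3 + 2 C$ ($f{\left(C \right)} = \left(3 + C\right) + C = 3 + 2 C$)
$\left(46 + f{\left(d \right)}\right)^{2} = \left(46 + \left(3 + 2 \left(-1\right)\right)\right)^{2} = \left(46 + \left(3 - 2\right)\right)^{2} = \left(46 + 1\right)^{2} = 47^{2} = 2209$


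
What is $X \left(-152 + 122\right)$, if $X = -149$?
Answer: $4470$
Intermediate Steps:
$X \left(-152 + 122\right) = - 149 \left(-152 + 122\right) = \left(-149\right) \left(-30\right) = 4470$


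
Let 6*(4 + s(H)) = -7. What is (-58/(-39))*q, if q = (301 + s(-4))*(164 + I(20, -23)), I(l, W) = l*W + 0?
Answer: -15236600/117 ≈ -1.3023e+5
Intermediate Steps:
s(H) = -31/6 (s(H) = -4 + (⅙)*(-7) = -4 - 7/6 = -31/6)
I(l, W) = W*l (I(l, W) = W*l + 0 = W*l)
q = -262700/3 (q = (301 - 31/6)*(164 - 23*20) = 1775*(164 - 460)/6 = (1775/6)*(-296) = -262700/3 ≈ -87567.)
(-58/(-39))*q = -58/(-39)*(-262700/3) = -58*(-1/39)*(-262700/3) = (58/39)*(-262700/3) = -15236600/117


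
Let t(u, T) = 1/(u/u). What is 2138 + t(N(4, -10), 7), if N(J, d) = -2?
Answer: 2139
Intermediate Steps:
t(u, T) = 1 (t(u, T) = 1/1 = 1)
2138 + t(N(4, -10), 7) = 2138 + 1 = 2139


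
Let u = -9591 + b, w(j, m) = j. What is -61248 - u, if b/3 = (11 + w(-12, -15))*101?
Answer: -51354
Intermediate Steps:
b = -303 (b = 3*((11 - 12)*101) = 3*(-1*101) = 3*(-101) = -303)
u = -9894 (u = -9591 - 303 = -9894)
-61248 - u = -61248 - 1*(-9894) = -61248 + 9894 = -51354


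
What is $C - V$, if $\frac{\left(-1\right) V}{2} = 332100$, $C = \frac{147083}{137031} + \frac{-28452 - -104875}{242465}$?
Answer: $\frac{22068238198642708}{33225221415} \approx 6.642 \cdot 10^{5}$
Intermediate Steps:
$C = \frac{46134799708}{33225221415}$ ($C = 147083 \cdot \frac{1}{137031} + \left(-28452 + 104875\right) \frac{1}{242465} = \frac{147083}{137031} + 76423 \cdot \frac{1}{242465} = \frac{147083}{137031} + \frac{76423}{242465} = \frac{46134799708}{33225221415} \approx 1.3885$)
$V = -664200$ ($V = \left(-2\right) 332100 = -664200$)
$C - V = \frac{46134799708}{33225221415} - -664200 = \frac{46134799708}{33225221415} + 664200 = \frac{22068238198642708}{33225221415}$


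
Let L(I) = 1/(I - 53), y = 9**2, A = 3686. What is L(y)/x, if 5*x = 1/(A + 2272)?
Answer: 14895/14 ≈ 1063.9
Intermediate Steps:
y = 81
x = 1/29790 (x = 1/(5*(3686 + 2272)) = (1/5)/5958 = (1/5)*(1/5958) = 1/29790 ≈ 3.3568e-5)
L(I) = 1/(-53 + I)
L(y)/x = 1/((-53 + 81)*(1/29790)) = 29790/28 = (1/28)*29790 = 14895/14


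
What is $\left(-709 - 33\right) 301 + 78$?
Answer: $-223264$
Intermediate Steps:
$\left(-709 - 33\right) 301 + 78 = \left(-742\right) 301 + 78 = -223342 + 78 = -223264$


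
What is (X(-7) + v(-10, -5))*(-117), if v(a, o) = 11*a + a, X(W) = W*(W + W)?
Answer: 2574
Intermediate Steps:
X(W) = 2*W² (X(W) = W*(2*W) = 2*W²)
v(a, o) = 12*a
(X(-7) + v(-10, -5))*(-117) = (2*(-7)² + 12*(-10))*(-117) = (2*49 - 120)*(-117) = (98 - 120)*(-117) = -22*(-117) = 2574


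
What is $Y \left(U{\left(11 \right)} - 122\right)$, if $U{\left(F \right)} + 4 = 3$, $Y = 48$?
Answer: $-5904$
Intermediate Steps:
$U{\left(F \right)} = -1$ ($U{\left(F \right)} = -4 + 3 = -1$)
$Y \left(U{\left(11 \right)} - 122\right) = 48 \left(-1 - 122\right) = 48 \left(-123\right) = -5904$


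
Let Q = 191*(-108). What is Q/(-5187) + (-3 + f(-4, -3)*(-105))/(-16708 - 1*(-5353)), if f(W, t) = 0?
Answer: 26027389/6544265 ≈ 3.9771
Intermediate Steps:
Q = -20628
Q/(-5187) + (-3 + f(-4, -3)*(-105))/(-16708 - 1*(-5353)) = -20628/(-5187) + (-3 + 0*(-105))/(-16708 - 1*(-5353)) = -20628*(-1/5187) + (-3 + 0)/(-16708 + 5353) = 6876/1729 - 3/(-11355) = 6876/1729 - 3*(-1/11355) = 6876/1729 + 1/3785 = 26027389/6544265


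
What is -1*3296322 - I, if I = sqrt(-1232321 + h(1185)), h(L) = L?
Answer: -3296322 - 4*I*sqrt(76946) ≈ -3.2963e+6 - 1109.6*I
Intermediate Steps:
I = 4*I*sqrt(76946) (I = sqrt(-1232321 + 1185) = sqrt(-1231136) = 4*I*sqrt(76946) ≈ 1109.6*I)
-1*3296322 - I = -1*3296322 - 4*I*sqrt(76946) = -3296322 - 4*I*sqrt(76946)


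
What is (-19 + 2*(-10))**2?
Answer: 1521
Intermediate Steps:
(-19 + 2*(-10))**2 = (-19 - 20)**2 = (-39)**2 = 1521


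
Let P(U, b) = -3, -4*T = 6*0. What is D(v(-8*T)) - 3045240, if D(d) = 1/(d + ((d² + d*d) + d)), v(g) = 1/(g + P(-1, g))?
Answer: -12180969/4 ≈ -3.0452e+6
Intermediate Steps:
T = 0 (T = -3*0/2 = -¼*0 = 0)
v(g) = 1/(-3 + g) (v(g) = 1/(g - 3) = 1/(-3 + g))
D(d) = 1/(2*d + 2*d²) (D(d) = 1/(d + ((d² + d²) + d)) = 1/(d + (2*d² + d)) = 1/(d + (d + 2*d²)) = 1/(2*d + 2*d²))
D(v(-8*T)) - 3045240 = 1/(2*(1/(-3 - 8*0))*(1 + 1/(-3 - 8*0))) - 3045240 = 1/(2*(1/(-3 + 0))*(1 + 1/(-3 + 0))) - 3045240 = 1/(2*(1/(-3))*(1 + 1/(-3))) - 3045240 = 1/(2*(-⅓)*(1 - ⅓)) - 3045240 = (½)*(-3)/(⅔) - 3045240 = (½)*(-3)*(3/2) - 3045240 = -9/4 - 3045240 = -12180969/4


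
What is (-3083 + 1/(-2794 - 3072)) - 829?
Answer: -22947793/5866 ≈ -3912.0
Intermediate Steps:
(-3083 + 1/(-2794 - 3072)) - 829 = (-3083 + 1/(-5866)) - 829 = (-3083 - 1/5866) - 829 = -18084879/5866 - 829 = -22947793/5866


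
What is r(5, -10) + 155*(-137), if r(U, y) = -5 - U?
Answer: -21245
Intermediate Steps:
r(5, -10) + 155*(-137) = (-5 - 1*5) + 155*(-137) = (-5 - 5) - 21235 = -10 - 21235 = -21245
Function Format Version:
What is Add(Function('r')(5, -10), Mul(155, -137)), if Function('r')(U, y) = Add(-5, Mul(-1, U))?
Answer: -21245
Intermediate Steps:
Add(Function('r')(5, -10), Mul(155, -137)) = Add(Add(-5, Mul(-1, 5)), Mul(155, -137)) = Add(Add(-5, -5), -21235) = Add(-10, -21235) = -21245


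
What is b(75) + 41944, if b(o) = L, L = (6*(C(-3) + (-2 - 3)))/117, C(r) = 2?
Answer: 545270/13 ≈ 41944.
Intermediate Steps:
L = -2/13 (L = (6*(2 + (-2 - 3)))/117 = (6*(2 - 5))*(1/117) = (6*(-3))*(1/117) = -18*1/117 = -2/13 ≈ -0.15385)
b(o) = -2/13
b(75) + 41944 = -2/13 + 41944 = 545270/13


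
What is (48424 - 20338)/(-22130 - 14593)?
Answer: -9362/12241 ≈ -0.76481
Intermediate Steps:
(48424 - 20338)/(-22130 - 14593) = 28086/(-36723) = 28086*(-1/36723) = -9362/12241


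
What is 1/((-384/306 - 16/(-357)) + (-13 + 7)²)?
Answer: 119/4140 ≈ 0.028744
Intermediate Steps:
1/((-384/306 - 16/(-357)) + (-13 + 7)²) = 1/((-384*1/306 - 16*(-1/357)) + (-6)²) = 1/((-64/51 + 16/357) + 36) = 1/(-144/119 + 36) = 1/(4140/119) = 119/4140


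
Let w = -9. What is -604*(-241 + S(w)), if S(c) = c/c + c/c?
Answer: 144356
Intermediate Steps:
S(c) = 2 (S(c) = 1 + 1 = 2)
-604*(-241 + S(w)) = -604*(-241 + 2) = -604*(-239) = 144356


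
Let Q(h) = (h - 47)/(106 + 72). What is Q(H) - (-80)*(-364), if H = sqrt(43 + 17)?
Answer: -5183407/178 + sqrt(15)/89 ≈ -29120.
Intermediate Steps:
H = 2*sqrt(15) (H = sqrt(60) = 2*sqrt(15) ≈ 7.7460)
Q(h) = -47/178 + h/178 (Q(h) = (-47 + h)/178 = (-47 + h)*(1/178) = -47/178 + h/178)
Q(H) - (-80)*(-364) = (-47/178 + (2*sqrt(15))/178) - (-80)*(-364) = (-47/178 + sqrt(15)/89) - 1*29120 = (-47/178 + sqrt(15)/89) - 29120 = -5183407/178 + sqrt(15)/89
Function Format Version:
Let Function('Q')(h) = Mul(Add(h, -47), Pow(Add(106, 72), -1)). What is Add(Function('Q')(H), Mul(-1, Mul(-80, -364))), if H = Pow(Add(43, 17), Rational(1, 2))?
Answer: Add(Rational(-5183407, 178), Mul(Rational(1, 89), Pow(15, Rational(1, 2)))) ≈ -29120.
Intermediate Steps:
H = Mul(2, Pow(15, Rational(1, 2))) (H = Pow(60, Rational(1, 2)) = Mul(2, Pow(15, Rational(1, 2))) ≈ 7.7460)
Function('Q')(h) = Add(Rational(-47, 178), Mul(Rational(1, 178), h)) (Function('Q')(h) = Mul(Add(-47, h), Pow(178, -1)) = Mul(Add(-47, h), Rational(1, 178)) = Add(Rational(-47, 178), Mul(Rational(1, 178), h)))
Add(Function('Q')(H), Mul(-1, Mul(-80, -364))) = Add(Add(Rational(-47, 178), Mul(Rational(1, 178), Mul(2, Pow(15, Rational(1, 2))))), Mul(-1, Mul(-80, -364))) = Add(Add(Rational(-47, 178), Mul(Rational(1, 89), Pow(15, Rational(1, 2)))), Mul(-1, 29120)) = Add(Add(Rational(-47, 178), Mul(Rational(1, 89), Pow(15, Rational(1, 2)))), -29120) = Add(Rational(-5183407, 178), Mul(Rational(1, 89), Pow(15, Rational(1, 2))))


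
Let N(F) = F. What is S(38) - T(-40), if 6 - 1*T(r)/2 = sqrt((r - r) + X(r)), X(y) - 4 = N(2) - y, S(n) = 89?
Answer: 77 + 2*sqrt(46) ≈ 90.565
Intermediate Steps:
X(y) = 6 - y (X(y) = 4 + (2 - y) = 6 - y)
T(r) = 12 - 2*sqrt(6 - r) (T(r) = 12 - 2*sqrt((r - r) + (6 - r)) = 12 - 2*sqrt(0 + (6 - r)) = 12 - 2*sqrt(6 - r))
S(38) - T(-40) = 89 - (12 - 2*sqrt(6 - 1*(-40))) = 89 - (12 - 2*sqrt(6 + 40)) = 89 - (12 - 2*sqrt(46)) = 89 + (-12 + 2*sqrt(46)) = 77 + 2*sqrt(46)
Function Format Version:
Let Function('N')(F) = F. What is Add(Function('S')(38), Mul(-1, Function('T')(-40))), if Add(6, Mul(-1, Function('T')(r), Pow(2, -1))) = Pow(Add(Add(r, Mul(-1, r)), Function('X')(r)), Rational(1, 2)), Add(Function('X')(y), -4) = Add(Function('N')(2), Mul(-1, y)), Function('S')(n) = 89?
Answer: Add(77, Mul(2, Pow(46, Rational(1, 2)))) ≈ 90.565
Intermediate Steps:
Function('X')(y) = Add(6, Mul(-1, y)) (Function('X')(y) = Add(4, Add(2, Mul(-1, y))) = Add(6, Mul(-1, y)))
Function('T')(r) = Add(12, Mul(-2, Pow(Add(6, Mul(-1, r)), Rational(1, 2)))) (Function('T')(r) = Add(12, Mul(-2, Pow(Add(Add(r, Mul(-1, r)), Add(6, Mul(-1, r))), Rational(1, 2)))) = Add(12, Mul(-2, Pow(Add(0, Add(6, Mul(-1, r))), Rational(1, 2)))) = Add(12, Mul(-2, Pow(Add(6, Mul(-1, r)), Rational(1, 2)))))
Add(Function('S')(38), Mul(-1, Function('T')(-40))) = Add(89, Mul(-1, Add(12, Mul(-2, Pow(Add(6, Mul(-1, -40)), Rational(1, 2)))))) = Add(89, Mul(-1, Add(12, Mul(-2, Pow(Add(6, 40), Rational(1, 2)))))) = Add(89, Mul(-1, Add(12, Mul(-2, Pow(46, Rational(1, 2)))))) = Add(89, Add(-12, Mul(2, Pow(46, Rational(1, 2))))) = Add(77, Mul(2, Pow(46, Rational(1, 2))))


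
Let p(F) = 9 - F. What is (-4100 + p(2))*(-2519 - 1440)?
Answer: 16204187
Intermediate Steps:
(-4100 + p(2))*(-2519 - 1440) = (-4100 + (9 - 1*2))*(-2519 - 1440) = (-4100 + (9 - 2))*(-3959) = (-4100 + 7)*(-3959) = -4093*(-3959) = 16204187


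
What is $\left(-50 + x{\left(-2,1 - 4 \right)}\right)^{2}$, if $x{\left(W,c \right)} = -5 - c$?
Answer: $2704$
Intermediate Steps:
$\left(-50 + x{\left(-2,1 - 4 \right)}\right)^{2} = \left(-50 - 2\right)^{2} = \left(-52\right)^{2} = 2704$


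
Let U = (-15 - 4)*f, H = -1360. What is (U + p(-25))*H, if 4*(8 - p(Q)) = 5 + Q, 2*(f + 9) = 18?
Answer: -17680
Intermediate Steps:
f = 0 (f = -9 + (1/2)*18 = -9 + 9 = 0)
p(Q) = 27/4 - Q/4 (p(Q) = 8 - (5 + Q)/4 = 8 + (-5/4 - Q/4) = 27/4 - Q/4)
U = 0 (U = (-15 - 4)*0 = -19*0 = 0)
(U + p(-25))*H = (0 + (27/4 - 1/4*(-25)))*(-1360) = (0 + (27/4 + 25/4))*(-1360) = (0 + 13)*(-1360) = 13*(-1360) = -17680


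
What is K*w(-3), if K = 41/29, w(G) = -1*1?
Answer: -41/29 ≈ -1.4138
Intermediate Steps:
w(G) = -1
K = 41/29 (K = 41*(1/29) = 41/29 ≈ 1.4138)
K*w(-3) = (41/29)*(-1) = -41/29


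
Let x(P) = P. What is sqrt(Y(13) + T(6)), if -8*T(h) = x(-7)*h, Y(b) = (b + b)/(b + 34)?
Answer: sqrt(51277)/94 ≈ 2.4090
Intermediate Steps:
Y(b) = 2*b/(34 + b) (Y(b) = (2*b)/(34 + b) = 2*b/(34 + b))
T(h) = 7*h/8 (T(h) = -(-7)*h/8 = 7*h/8)
sqrt(Y(13) + T(6)) = sqrt(2*13/(34 + 13) + (7/8)*6) = sqrt(2*13/47 + 21/4) = sqrt(2*13*(1/47) + 21/4) = sqrt(26/47 + 21/4) = sqrt(1091/188) = sqrt(51277)/94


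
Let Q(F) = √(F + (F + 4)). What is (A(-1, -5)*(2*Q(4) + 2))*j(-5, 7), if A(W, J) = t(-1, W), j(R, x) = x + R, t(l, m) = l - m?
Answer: 0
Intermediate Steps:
Q(F) = √(4 + 2*F) (Q(F) = √(F + (4 + F)) = √(4 + 2*F))
j(R, x) = R + x
A(W, J) = -1 - W
(A(-1, -5)*(2*Q(4) + 2))*j(-5, 7) = ((-1 - 1*(-1))*(2*√(4 + 2*4) + 2))*(-5 + 7) = ((-1 + 1)*(2*√(4 + 8) + 2))*2 = (0*(2*√12 + 2))*2 = (0*(2*(2*√3) + 2))*2 = (0*(4*√3 + 2))*2 = (0*(2 + 4*√3))*2 = 0*2 = 0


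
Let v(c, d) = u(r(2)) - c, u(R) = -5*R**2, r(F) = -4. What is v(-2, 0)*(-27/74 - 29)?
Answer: 84747/37 ≈ 2290.5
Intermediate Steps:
v(c, d) = -80 - c (v(c, d) = -5*(-4)**2 - c = -5*16 - c = -80 - c)
v(-2, 0)*(-27/74 - 29) = (-80 - 1*(-2))*(-27/74 - 29) = (-80 + 2)*(-27*1/74 - 29) = -78*(-27/74 - 29) = -78*(-2173/74) = 84747/37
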